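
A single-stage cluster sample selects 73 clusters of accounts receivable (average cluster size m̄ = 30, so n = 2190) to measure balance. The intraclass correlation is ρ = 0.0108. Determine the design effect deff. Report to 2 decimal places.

1.31

deff = 1 + (30 − 1)·0.0108 = 1 + 0.3132 = 1.3132.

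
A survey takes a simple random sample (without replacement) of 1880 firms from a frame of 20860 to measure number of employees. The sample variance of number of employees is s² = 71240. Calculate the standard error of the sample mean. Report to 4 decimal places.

5.8718

Under SRS without replacement, Var(ȳ) = (1 − f)·s²/n with f = n/N = 1880/20860 = 0.09012464.
Var(ȳ) = (1 − 0.09012464)·71240/1880 = 0.90987536·37.893617 = 34.478468.
SE(ȳ) = √(34.478468) = 5.8718.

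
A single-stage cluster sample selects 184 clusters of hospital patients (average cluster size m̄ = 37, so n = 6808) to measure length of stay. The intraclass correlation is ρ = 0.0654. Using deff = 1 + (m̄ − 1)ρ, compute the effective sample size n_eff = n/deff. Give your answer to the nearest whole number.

2030

deff = 1 + (37 − 1)·0.0654 = 1 + 2.3544 = 3.3544.
n_eff = 6808 / 3.3544 = 2030.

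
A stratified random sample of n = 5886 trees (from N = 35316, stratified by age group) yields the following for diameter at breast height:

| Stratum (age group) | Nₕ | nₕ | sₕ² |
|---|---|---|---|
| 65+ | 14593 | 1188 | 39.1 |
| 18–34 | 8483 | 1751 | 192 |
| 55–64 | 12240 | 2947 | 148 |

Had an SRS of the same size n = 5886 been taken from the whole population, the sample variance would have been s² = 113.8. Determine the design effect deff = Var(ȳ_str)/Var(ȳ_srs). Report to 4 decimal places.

Var(ȳ_str) = Σ Wₕ²(1−fₕ)sₕ²/nₕ with Wₕ = Nₕ/35316:
  65+: (14593/35316)²·(1−1188/14593)·39.1/1188 = 0.0051621272
  18–34: (8483/35316)²·(1−1751/8483)·192/1751 = 0.0050207158
  55–64: (12240/35316)²·(1−2947/12240)·148/2947 = 0.0045801101
  → Var(ȳ_str) = 0.014762953.
Var(ȳ_srs) = (1 − 5886/35316)·113.8/5886 = 0.016111677.
deff = 0.014762953 / 0.016111677 = 0.9163.

0.9163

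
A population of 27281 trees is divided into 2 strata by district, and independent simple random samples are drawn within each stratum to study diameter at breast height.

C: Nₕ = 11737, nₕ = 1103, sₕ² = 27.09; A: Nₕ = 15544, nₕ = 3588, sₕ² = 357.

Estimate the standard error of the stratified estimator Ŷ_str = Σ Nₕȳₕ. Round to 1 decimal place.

Var(Ŷ_str) = Σₕ Nₕ²(1 − fₕ)sₕ²/nₕ.
C: 11737²·(1 − 1103/11737)·27.09/1103 = 3.0654007 × 10^6.
A: 15544²·(1 − 3588/15544)·357/3588 = 1.8491174 × 10^7.
Sum = 2.1556575 × 10^7.
SE = √(2.1556575 × 10^7) = 4642.9.

4642.9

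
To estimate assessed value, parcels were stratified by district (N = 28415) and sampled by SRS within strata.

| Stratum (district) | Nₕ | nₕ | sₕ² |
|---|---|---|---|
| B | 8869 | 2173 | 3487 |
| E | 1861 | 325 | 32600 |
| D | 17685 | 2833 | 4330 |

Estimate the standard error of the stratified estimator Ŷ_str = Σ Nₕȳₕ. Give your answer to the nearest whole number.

27991

Var(Ŷ_str) = Σₕ Nₕ²(1 − fₕ)sₕ²/nₕ.
B: 8869²·(1 − 2173/8869)·3487/2173 = 9.5297678 × 10^7.
E: 1861²·(1 − 325/1861)·32600/325 = 2.8672914 × 10^8.
D: 17685²·(1 − 2833/17685)·4330/2833 = 4.0144987 × 10^8.
Sum = 7.8347669 × 10^8.
SE = √(7.8347669 × 10^8) = 27991.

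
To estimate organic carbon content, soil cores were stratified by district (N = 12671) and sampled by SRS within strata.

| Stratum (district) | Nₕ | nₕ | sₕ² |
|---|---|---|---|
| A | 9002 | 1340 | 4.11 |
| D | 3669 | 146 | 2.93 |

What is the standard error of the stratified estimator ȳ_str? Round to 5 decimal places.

0.05416

Var(ȳ_str) = Σₕ Wₕ²(1 − fₕ)sₕ²/nₕ with Wₕ = Nₕ/N, N = 12671.
A: Wₕ = 0.71044116; term = 0.71044116²·(1 − 0.14885581)·4.11/1340 = 0.0013176389.
D: Wₕ = 0.28955884; term = 0.28955884²·(1 − 0.03979286)·2.93/146 = 0.0016156725.
Sum = 0.0029333114.
SE = √(0.0029333114) = 0.05416.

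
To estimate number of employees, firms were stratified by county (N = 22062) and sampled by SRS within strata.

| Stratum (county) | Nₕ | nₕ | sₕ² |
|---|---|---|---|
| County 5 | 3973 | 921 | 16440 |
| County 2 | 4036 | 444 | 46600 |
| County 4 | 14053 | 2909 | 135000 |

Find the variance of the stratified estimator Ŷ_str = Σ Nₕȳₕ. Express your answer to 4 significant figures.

9.006 × 10^9

Var(Ŷ_str) = Σₕ Nₕ²(1 − fₕ)sₕ²/nₕ.
County 5: 3973²·(1 − 921/3973)·16440/921 = 2.1644386 × 10^8.
County 2: 4036²·(1 − 444/4036)·46600/444 = 1.5215647 × 10^9.
County 4: 14053²·(1 − 2909/14053)·135000/2909 = 7.2677536 × 10^9.
Sum = 9.0057622 × 10^9.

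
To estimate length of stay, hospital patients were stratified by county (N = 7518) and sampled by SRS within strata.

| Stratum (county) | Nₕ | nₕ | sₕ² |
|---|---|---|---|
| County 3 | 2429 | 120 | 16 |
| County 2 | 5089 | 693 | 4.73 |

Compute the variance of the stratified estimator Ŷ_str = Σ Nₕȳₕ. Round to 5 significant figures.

900500

Var(Ŷ_str) = Σₕ Nₕ²(1 − fₕ)sₕ²/nₕ.
County 3: 2429²·(1 − 120/2429)·16/120 = 747808.13.
County 2: 5089²·(1 − 693/5089)·4.73/693 = 152692.62.
Sum = 900500.75.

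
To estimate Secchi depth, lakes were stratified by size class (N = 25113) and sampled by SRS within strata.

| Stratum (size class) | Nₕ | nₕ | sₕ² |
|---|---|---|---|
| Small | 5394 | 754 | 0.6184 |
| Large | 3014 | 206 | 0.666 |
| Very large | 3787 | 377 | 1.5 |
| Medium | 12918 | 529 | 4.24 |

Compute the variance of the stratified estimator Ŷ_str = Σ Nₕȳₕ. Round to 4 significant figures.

1.382 × 10^6

Var(Ŷ_str) = Σₕ Nₕ²(1 − fₕ)sₕ²/nₕ.
Small: 5394²·(1 − 754/5394)·0.6184/754 = 20527.074.
Large: 3014²·(1 − 206/3014)·0.666/206 = 27361.97.
Very large: 3787²·(1 − 377/3787)·1.5/377 = 51380.65.
Medium: 12918²·(1 − 529/12918)·4.24/529 = 1.2827491 × 10^6.
Sum = 1.3820188 × 10^6.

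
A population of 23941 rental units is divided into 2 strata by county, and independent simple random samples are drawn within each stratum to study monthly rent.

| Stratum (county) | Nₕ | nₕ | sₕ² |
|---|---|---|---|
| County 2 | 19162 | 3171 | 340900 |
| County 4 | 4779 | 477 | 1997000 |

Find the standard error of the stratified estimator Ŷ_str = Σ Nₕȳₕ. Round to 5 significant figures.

344990

Var(Ŷ_str) = Σₕ Nₕ²(1 − fₕ)sₕ²/nₕ.
County 2: 19162²·(1 − 3171/19162)·340900/3171 = 3.2941792 × 10^10.
County 4: 4779²·(1 − 477/4779)·1997000/477 = 8.6073036 × 10^10.
Sum = 1.1901483 × 10^11.
SE = √(1.1901483 × 10^11) = 344990.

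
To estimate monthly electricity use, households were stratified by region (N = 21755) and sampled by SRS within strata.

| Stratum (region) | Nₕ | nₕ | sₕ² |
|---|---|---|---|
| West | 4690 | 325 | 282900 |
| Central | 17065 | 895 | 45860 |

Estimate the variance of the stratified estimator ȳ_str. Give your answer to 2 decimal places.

Var(ȳ_str) = Σₕ Wₕ²(1 − fₕ)sₕ²/nₕ with Wₕ = Nₕ/N, N = 21755.
West: Wₕ = 0.21558262; term = 0.21558262²·(1 − 0.06929638)·282900/325 = 37.652039.
Central: Wₕ = 0.78441738; term = 0.78441738²·(1 − 0.05244653)·45860/895 = 29.875085.
Sum = 67.527124.

67.53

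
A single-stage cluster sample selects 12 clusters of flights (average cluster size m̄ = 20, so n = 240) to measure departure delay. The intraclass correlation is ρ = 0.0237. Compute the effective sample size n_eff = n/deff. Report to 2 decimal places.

deff = 1 + (20 − 1)·0.0237 = 1 + 0.4503 = 1.4503.
n_eff = 240 / 1.4503 = 165.48.

165.48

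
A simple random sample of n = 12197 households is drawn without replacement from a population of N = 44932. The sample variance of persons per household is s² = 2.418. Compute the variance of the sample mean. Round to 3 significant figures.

Under SRS without replacement, Var(ȳ) = (1 − f)·s²/n with f = n/N = 12197/44932 = 0.27145464.
Var(ȳ) = (1 − 0.27145464)·2.418/12197 = 0.72854536·1.9824547 × 10^-4 = 1.4443082 × 10^-4.

1.44 × 10^-4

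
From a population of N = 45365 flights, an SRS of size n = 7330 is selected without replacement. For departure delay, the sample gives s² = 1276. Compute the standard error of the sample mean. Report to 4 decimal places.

0.3820

Under SRS without replacement, Var(ȳ) = (1 − f)·s²/n with f = n/N = 7330/45365 = 0.16157831.
Var(ȳ) = (1 − 0.16157831)·1276/7330 = 0.83842169·0.17407913 = 0.14595172.
SE(ȳ) = √(0.14595172) = 0.3820.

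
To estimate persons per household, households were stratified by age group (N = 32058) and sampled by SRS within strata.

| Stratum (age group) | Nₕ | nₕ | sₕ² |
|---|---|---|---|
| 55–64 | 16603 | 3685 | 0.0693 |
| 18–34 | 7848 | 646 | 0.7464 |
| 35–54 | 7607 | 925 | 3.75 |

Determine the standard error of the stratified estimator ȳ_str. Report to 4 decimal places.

0.0164

Var(ȳ_str) = Σₕ Wₕ²(1 − fₕ)sₕ²/nₕ with Wₕ = Nₕ/N, N = 32058.
55–64: Wₕ = 0.51790505; term = 0.51790505²·(1 − 0.22194784)·0.0693/3685 = 3.9246844 × 10^-6.
18–34: Wₕ = 0.24480629; term = 0.24480629²·(1 − 0.08231397)·0.7464/646 = 6.354456 × 10^-5.
35–54: Wₕ = 0.23728866; term = 0.23728866²·(1 − 0.12159853)·3.75/925 = 2.0051025 × 10^-4.
Sum = 2.6797949 × 10^-4.
SE = √(2.6797949 × 10^-4) = 0.0164.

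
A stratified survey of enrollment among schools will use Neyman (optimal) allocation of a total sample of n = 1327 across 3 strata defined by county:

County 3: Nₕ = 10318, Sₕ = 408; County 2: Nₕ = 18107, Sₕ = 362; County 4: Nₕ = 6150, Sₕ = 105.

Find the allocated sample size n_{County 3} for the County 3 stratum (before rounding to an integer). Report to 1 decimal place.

489.6

Neyman allocation: nₕ = n·NₕSₕ / Σⱼ NⱼSⱼ.
Σ NⱼSⱼ = 10318·408 + 18107·362 + 6150·105 = 1.1410228 × 10^7.
n_{County 3} = 1327·10318·408 / (1.1410228 × 10^7) = 489.6.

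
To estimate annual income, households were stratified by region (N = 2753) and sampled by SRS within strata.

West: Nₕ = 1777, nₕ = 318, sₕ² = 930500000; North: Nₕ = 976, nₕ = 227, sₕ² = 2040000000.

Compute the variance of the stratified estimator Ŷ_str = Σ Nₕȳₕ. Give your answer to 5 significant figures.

1.4156 × 10^13

Var(Ŷ_str) = Σₕ Nₕ²(1 − fₕ)sₕ²/nₕ.
West: 1777²·(1 − 318/1777)·930500000/318 = 7.5863343 × 10^12.
North: 976²·(1 − 227/976)·2040000000/227 = 6.5695549 × 10^12.
Sum = 1.4155889 × 10^13.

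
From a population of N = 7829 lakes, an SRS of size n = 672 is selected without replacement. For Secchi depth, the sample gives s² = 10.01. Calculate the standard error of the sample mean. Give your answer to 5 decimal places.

0.11669

Under SRS without replacement, Var(ȳ) = (1 − f)·s²/n with f = n/N = 672/7829 = 0.08583472.
Var(ȳ) = (1 − 0.08583472)·10.01/672 = 0.91416528·0.014895833 = 0.013617254.
SE(ȳ) = √(0.013617254) = 0.11669.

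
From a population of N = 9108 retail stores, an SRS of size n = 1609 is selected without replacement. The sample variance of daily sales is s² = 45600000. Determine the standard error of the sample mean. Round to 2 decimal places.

Under SRS without replacement, Var(ȳ) = (1 − f)·s²/n with f = n/N = 1609/9108 = 0.17665788.
Var(ȳ) = (1 − 0.17665788)·45600000/1609 = 0.82334212·28340.584 = 23333.997.
SE(ȳ) = √(23333.997) = 152.75.

152.75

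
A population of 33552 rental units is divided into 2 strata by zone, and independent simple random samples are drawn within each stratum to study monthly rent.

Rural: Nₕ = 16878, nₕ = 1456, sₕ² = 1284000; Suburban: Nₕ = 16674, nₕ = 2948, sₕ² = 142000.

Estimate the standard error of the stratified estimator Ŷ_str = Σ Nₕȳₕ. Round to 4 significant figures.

490500

Var(Ŷ_str) = Σₕ Nₕ²(1 − fₕ)sₕ²/nₕ.
Rural: 16878²·(1 − 1456/16878)·1284000/1456 = 2.2954367 × 10^11.
Suburban: 16674²·(1 − 2948/16674)·142000/2948 = 1.1024138 × 10^10.
Sum = 2.4056781 × 10^11.
SE = √(2.4056781 × 10^11) = 490500.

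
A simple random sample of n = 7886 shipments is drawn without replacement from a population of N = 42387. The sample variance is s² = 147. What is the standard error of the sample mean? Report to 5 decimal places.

0.12318

Under SRS without replacement, Var(ȳ) = (1 − f)·s²/n with f = n/N = 7886/42387 = 0.18604761.
Var(ȳ) = (1 − 0.18604761)·147/7886 = 0.81395239·0.018640629 = 0.015172585.
SE(ȳ) = √(0.015172585) = 0.12318.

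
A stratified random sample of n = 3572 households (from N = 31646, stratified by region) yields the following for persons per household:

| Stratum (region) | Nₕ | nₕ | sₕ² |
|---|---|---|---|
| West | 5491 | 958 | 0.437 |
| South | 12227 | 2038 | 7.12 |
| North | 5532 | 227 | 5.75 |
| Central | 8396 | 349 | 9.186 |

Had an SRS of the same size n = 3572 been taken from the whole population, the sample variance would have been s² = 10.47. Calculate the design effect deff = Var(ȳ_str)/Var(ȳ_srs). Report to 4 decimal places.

Var(ȳ_str) = Σ Wₕ²(1−fₕ)sₕ²/nₕ with Wₕ = Nₕ/31646:
  West: (5491/31646)²·(1−958/5491)·0.437/958 = 1.1337452 × 10^-5
  South: (12227/31646)²·(1−2038/12227)·7.12/2038 = 4.3459992 × 10^-4
  North: (5532/31646)²·(1−227/5532)·5.75/227 = 7.4228708 × 10^-4
  Central: (8396/31646)²·(1−349/8396)·9.186/349 = 0.0017757008
  → Var(ȳ_str) = 0.0029639253.
Var(ȳ_srs) = (1 − 3572/31646)·10.47/3572 = 0.0026002835.
deff = 0.0029639253 / 0.0026002835 = 1.1398.

1.1398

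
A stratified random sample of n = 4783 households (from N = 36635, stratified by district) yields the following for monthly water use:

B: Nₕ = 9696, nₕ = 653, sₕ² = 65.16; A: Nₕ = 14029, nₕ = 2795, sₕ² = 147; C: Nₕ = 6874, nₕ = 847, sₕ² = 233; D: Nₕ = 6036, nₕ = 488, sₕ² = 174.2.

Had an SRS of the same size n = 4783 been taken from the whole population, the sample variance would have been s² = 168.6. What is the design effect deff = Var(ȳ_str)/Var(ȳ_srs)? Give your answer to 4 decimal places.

0.9819

Var(ȳ_str) = Σ Wₕ²(1−fₕ)sₕ²/nₕ with Wₕ = Nₕ/36635:
  B: (9696/36635)²·(1−653/9696)·65.16/653 = 0.0065189949
  A: (14029/36635)²·(1−2795/14029)·147/2795 = 0.006175957
  C: (6874/36635)²·(1−847/6874)·233/847 = 0.0084916256
  D: (6036/36635)²·(1−488/6036)·174.2/488 = 0.0089067984
  → Var(ȳ_str) = 0.030093376.
Var(ȳ_srs) = (1 − 4783/36635)·168.6/4783 = 0.030647687.
deff = 0.030093376 / 0.030647687 = 0.9819.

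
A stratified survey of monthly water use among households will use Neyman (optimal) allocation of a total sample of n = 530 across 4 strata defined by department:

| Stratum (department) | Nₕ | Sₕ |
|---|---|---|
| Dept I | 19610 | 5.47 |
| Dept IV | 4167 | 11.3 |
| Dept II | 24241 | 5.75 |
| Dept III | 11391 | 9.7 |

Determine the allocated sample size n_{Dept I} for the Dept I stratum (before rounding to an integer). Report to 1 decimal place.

Neyman allocation: nₕ = n·NₕSₕ / Σⱼ NⱼSⱼ.
Σ NⱼSⱼ = 19610·5.47 + 4167·11.3 + 24241·5.75 + 11391·9.7 = 404232.25.
n_{Dept I} = 530·19610·5.47 / 404232.25 = 140.6.

140.6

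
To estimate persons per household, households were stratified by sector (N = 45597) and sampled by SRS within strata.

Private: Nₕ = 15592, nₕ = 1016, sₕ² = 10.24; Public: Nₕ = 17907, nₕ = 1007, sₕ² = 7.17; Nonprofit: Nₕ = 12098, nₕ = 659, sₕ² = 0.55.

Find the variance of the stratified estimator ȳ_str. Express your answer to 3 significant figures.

Var(ȳ_str) = Σₕ Wₕ²(1 − fₕ)sₕ²/nₕ with Wₕ = Nₕ/N, N = 45597.
Private: Wₕ = 0.34195232; term = 0.34195232²·(1 − 0.06516162)·10.24/1016 = 0.0011017268.
Public: Wₕ = 0.39272321; term = 0.39272321²·(1 − 0.05623499)·7.17/1007 = 0.0010363983.
Nonprofit: Wₕ = 0.26532447; term = 0.26532447²·(1 − 0.05447181)·0.55/659 = 5.5552854 × 10^-5.
Sum = 0.002193678.

0.00219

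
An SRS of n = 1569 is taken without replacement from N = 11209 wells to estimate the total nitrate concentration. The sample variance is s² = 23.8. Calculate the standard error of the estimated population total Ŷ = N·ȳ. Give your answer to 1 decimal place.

Var(Ŷ) = N²·Var(ȳ) = N²·(1 − n/N)·s²/n.
f = 1569/11209 = 0.13997680; Var(ȳ) = 0.86002320·23.8/1569 = 0.013045604.
Var(Ŷ) = 11209² · 0.013045604 = 1.6390716 × 10^6.
SE(Ŷ) = √(1.6390716 × 10^6) = 1280.3.

1280.3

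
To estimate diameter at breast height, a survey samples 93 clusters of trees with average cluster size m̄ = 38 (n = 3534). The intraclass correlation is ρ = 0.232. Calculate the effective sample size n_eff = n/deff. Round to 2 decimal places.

deff = 1 + (38 − 1)·0.232 = 1 + 8.584 = 9.584.
n_eff = 3534 / 9.584 = 368.74.

368.74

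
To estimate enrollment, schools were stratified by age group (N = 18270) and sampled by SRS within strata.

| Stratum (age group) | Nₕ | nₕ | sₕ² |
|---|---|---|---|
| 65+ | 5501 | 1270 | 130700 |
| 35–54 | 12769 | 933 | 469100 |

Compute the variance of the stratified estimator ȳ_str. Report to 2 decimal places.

Var(ȳ_str) = Σₕ Wₕ²(1 − fₕ)sₕ²/nₕ with Wₕ = Nₕ/N, N = 18270.
65+: Wₕ = 0.30109469; term = 0.30109469²·(1 − 0.23086712)·130700/1270 = 7.1759506.
35–54: Wₕ = 0.69890531; term = 0.69890531²·(1 − 0.07306759)·469100/933 = 227.65046.
Sum = 234.82641.

234.83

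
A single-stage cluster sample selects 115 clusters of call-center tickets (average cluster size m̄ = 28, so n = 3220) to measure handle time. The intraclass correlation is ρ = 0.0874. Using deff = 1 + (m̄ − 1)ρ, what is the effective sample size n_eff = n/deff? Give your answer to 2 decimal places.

958.39

deff = 1 + (28 − 1)·0.0874 = 1 + 2.3598 = 3.3598.
n_eff = 3220 / 3.3598 = 958.39.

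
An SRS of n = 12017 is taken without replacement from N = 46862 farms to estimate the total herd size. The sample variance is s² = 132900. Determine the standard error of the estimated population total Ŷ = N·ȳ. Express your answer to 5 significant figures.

134380

Var(Ŷ) = N²·Var(ȳ) = N²·(1 − n/N)·s²/n.
f = 12017/46862 = 0.25643378; Var(ȳ) = 0.74356622·132900/12017 = 8.2233461.
Var(Ŷ) = 46862² · 8.2233461 = 1.8058855 × 10^10.
SE(Ŷ) = √(1.8058855 × 10^10) = 134380.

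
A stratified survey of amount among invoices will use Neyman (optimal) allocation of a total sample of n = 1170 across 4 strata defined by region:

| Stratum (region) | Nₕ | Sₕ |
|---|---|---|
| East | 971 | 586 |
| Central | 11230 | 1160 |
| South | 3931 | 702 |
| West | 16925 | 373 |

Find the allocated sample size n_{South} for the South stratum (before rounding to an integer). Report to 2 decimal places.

142.43

Neyman allocation: nₕ = n·NₕSₕ / Σⱼ NⱼSⱼ.
Σ NⱼSⱼ = 971·586 + 11230·1160 + 3931·702 + 16925·373 = 2.2668393 × 10^7.
n_{South} = 1170·3931·702 / (2.2668393 × 10^7) = 142.43.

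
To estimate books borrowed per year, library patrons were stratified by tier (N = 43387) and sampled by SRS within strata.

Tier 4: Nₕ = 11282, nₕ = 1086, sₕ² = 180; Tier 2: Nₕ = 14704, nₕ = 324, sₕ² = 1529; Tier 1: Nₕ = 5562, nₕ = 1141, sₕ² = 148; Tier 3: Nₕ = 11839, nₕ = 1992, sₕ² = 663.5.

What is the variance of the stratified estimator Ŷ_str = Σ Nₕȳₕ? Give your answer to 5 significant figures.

Var(Ŷ_str) = Σₕ Nₕ²(1 − fₕ)sₕ²/nₕ.
Tier 4: 11282²·(1 − 1086/11282)·180/1086 = 1.9065957 × 10^7.
Tier 2: 14704²·(1 − 324/14704)·1529/324 = 9.9783069 × 10^8.
Tier 1: 5562²·(1 − 1141/5562)·148/1141 = 3.1895365 × 10^6.
Tier 3: 11839²·(1 − 1992/11839)·663.5/1992 = 3.8830283 × 10^7.
Sum = 1.0589165 × 10^9.

1.0589 × 10^9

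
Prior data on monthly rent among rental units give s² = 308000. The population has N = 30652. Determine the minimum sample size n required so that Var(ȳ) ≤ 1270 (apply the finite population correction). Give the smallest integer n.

241

Without fpc, n₀ = s²/D = 308000/1270 = 242.5197.
With fpc, (1 − n/N)·s²/n ≤ D requires n ≥ n₀/(1 + n₀/N) = 242.5197/(1 + 242.5197/30652) = 240.6159.
Rounding up, n = 241.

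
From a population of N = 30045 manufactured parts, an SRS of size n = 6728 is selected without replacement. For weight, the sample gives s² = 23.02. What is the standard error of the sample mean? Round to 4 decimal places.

0.0515

Under SRS without replacement, Var(ȳ) = (1 − f)·s²/n with f = n/N = 6728/30045 = 0.22393077.
Var(ȳ) = (1 − 0.22393077)·23.02/6728 = 0.77606923·0.003421522 = 0.0026553379.
SE(ȳ) = √(0.0026553379) = 0.0515.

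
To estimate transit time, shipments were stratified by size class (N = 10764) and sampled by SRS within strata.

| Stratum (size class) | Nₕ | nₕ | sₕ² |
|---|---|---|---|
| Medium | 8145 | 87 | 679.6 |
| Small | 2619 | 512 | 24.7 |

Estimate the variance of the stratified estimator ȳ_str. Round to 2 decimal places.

Var(ȳ_str) = Σₕ Wₕ²(1 − fₕ)sₕ²/nₕ with Wₕ = Nₕ/N, N = 10764.
Medium: Wₕ = 0.75668896; term = 0.75668896²·(1 − 0.01068140)·679.6/87 = 4.4249166.
Small: Wₕ = 0.24331104; term = 0.24331104²·(1 − 0.19549446)·24.7/512 = 0.0022976276.
Sum = 4.4272142.

4.43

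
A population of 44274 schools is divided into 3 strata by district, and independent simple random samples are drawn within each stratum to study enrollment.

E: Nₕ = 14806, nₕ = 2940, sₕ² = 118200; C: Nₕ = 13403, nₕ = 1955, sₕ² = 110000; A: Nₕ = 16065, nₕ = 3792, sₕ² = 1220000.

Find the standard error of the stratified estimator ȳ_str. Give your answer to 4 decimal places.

6.3537

Var(ȳ_str) = Σₕ Wₕ²(1 − fₕ)sₕ²/nₕ with Wₕ = Nₕ/N, N = 44274.
E: Wₕ = 0.33441749; term = 0.33441749²·(1 − 0.19856815)·118200/2940 = 3.6034186.
C: Wₕ = 0.30272846; term = 0.30272846²·(1 − 0.14586287)·110000/1955 = 4.4043319.
A: Wₕ = 0.36285405; term = 0.36285405²·(1 − 0.23604108)·1220000/3792 = 32.361262.
Sum = 40.369013.
SE = √(40.369013) = 6.3537.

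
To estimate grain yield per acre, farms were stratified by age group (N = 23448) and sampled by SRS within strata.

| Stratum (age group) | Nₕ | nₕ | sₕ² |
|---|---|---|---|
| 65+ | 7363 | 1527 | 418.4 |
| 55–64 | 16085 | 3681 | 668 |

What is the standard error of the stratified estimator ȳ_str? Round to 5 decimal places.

0.29541

Var(ȳ_str) = Σₕ Wₕ²(1 − fₕ)sₕ²/nₕ with Wₕ = Nₕ/N, N = 23448.
65+: Wₕ = 0.31401399; term = 0.31401399²·(1 − 0.20738829)·418.4/1527 = 0.021414656.
55–64: Wₕ = 0.68598601; term = 0.68598601²·(1 − 0.22884675)·668/3681 = 0.065853954.
Sum = 0.08726861.
SE = √(0.08726861) = 0.29541.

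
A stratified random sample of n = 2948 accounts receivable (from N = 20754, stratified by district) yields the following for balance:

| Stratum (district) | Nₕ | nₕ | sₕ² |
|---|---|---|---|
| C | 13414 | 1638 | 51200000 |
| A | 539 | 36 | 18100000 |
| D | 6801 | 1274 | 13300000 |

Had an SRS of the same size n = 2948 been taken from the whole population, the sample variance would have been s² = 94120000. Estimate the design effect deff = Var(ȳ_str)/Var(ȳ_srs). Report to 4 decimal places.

0.4633

Var(ȳ_str) = Σ Wₕ²(1−fₕ)sₕ²/nₕ with Wₕ = Nₕ/20754:
  C: (13414/20754)²·(1−1638/13414)·51200000/1638 = 11463.27
  A: (539/20754)²·(1−36/539)·18100000/36 = 316.46756
  D: (6801/20754)²·(1−1274/6801)·13300000/1274 = 911.04709
  → Var(ȳ_str) = 12690.785.
Var(ȳ_srs) = (1 − 2948/20754)·94120000/2948 = 27391.701.
deff = 12690.785 / 27391.701 = 0.4633.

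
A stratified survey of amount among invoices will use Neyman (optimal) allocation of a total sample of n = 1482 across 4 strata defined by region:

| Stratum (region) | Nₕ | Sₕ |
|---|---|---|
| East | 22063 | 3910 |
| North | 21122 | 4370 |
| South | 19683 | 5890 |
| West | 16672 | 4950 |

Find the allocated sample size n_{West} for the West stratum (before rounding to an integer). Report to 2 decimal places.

Neyman allocation: nₕ = n·NₕSₕ / Σⱼ NⱼSⱼ.
Σ NⱼSⱼ = 22063·3910 + 21122·4370 + 19683·5890 + 16672·4950 = 3.7702874 × 10^8.
n_{West} = 1482·16672·4950 / (3.7702874 × 10^8) = 324.39.

324.39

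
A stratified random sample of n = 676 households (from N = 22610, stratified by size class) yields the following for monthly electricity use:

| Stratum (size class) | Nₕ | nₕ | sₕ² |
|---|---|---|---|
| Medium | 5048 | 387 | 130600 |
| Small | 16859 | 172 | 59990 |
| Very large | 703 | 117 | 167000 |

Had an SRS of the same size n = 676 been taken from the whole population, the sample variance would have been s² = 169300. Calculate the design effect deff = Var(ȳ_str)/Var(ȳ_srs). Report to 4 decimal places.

Var(ȳ_str) = Σ Wₕ²(1−fₕ)sₕ²/nₕ with Wₕ = Nₕ/22610:
  Medium: (5048/22610)²·(1−387/5048)·130600/387 = 15.532077
  Small: (16859/22610)²·(1−172/16859)·59990/172 = 191.93729
  Very large: (703/22610)²·(1−117/703)·167000/117 = 1.150224
  → Var(ȳ_str) = 208.61959.
Var(ȳ_srs) = (1 − 676/22610)·169300/676 = 242.95595.
deff = 208.61959 / 242.95595 = 0.8587.

0.8587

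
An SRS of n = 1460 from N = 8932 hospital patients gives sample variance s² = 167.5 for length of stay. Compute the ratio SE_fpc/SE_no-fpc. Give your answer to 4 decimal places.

f = n/N = 1460/8932 = 0.16345723.
SE_no-fpc = √(s²/n) = 0.33871231; SE_fpc = √((1−f)s²/n) = 0.30979546.
Ratio = √(1−f) = 0.91462712.

0.9146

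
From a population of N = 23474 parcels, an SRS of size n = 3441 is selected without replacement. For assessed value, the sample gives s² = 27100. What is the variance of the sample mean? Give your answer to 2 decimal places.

Under SRS without replacement, Var(ȳ) = (1 − f)·s²/n with f = n/N = 3441/23474 = 0.14658771.
Var(ȳ) = (1 − 0.14658771)·27100/3441 = 0.85341229·7.8756176 = 6.7211488.

6.72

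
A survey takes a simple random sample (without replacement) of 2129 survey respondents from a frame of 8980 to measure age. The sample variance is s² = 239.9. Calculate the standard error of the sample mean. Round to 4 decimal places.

Under SRS without replacement, Var(ȳ) = (1 − f)·s²/n with f = n/N = 2129/8980 = 0.23708241.
Var(ȳ) = (1 − 0.23708241)·239.9/2129 = 0.76291759·0.11268201 = 0.085967088.
SE(ȳ) = √(0.085967088) = 0.2932.

0.2932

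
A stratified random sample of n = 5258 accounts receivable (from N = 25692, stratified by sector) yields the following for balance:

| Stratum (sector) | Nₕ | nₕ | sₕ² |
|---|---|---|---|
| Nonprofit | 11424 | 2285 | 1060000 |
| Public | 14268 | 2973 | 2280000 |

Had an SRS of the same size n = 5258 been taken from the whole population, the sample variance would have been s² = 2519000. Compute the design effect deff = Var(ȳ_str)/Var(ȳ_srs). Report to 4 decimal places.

0.6840

Var(ȳ_str) = Σ Wₕ²(1−fₕ)sₕ²/nₕ with Wₕ = Nₕ/25692:
  Nonprofit: (11424/25692)²·(1−2285/11424)·1060000/2285 = 73.373748
  Public: (14268/25692)²·(1−2973/14268)·2280000/2973 = 187.23776
  → Var(ȳ_str) = 260.61151.
Var(ȳ_srs) = (1 − 5258/25692)·2519000/5258 = 381.03341.
deff = 260.61151 / 381.03341 = 0.6840.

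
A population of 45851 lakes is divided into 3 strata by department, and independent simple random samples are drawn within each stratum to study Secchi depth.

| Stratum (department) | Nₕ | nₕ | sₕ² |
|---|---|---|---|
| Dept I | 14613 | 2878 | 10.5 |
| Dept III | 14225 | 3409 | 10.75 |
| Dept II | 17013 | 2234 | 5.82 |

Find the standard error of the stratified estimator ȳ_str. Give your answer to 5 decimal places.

0.02898

Var(ȳ_str) = Σₕ Wₕ²(1 − fₕ)sₕ²/nₕ with Wₕ = Nₕ/N, N = 45851.
Dept I: Wₕ = 0.31870624; term = 0.31870624²·(1 − 0.19694792)·10.5/2878 = 2.9759345 × 10^-4.
Dept III: Wₕ = 0.31024405; term = 0.31024405²·(1 − 0.23964851)·10.75/3409 = 2.3078246 × 10^-4.
Dept II: Wₕ = 0.37104970; term = 0.37104970²·(1 − 0.13131135)·5.82/2234 = 3.1157897 × 10^-4.
Sum = 8.3995488 × 10^-4.
SE = √(8.3995488 × 10^-4) = 0.02898.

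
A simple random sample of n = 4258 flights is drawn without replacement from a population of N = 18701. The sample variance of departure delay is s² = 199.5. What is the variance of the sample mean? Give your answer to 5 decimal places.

Under SRS without replacement, Var(ȳ) = (1 − f)·s²/n with f = n/N = 4258/18701 = 0.22768836.
Var(ȳ) = (1 − 0.22768836)·199.5/4258 = 0.77231164·0.046852983 = 0.036185104.

0.03619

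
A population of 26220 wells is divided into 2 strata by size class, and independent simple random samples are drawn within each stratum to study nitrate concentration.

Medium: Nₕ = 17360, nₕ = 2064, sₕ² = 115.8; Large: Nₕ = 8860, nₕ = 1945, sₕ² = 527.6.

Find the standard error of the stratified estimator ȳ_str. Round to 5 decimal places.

Var(ȳ_str) = Σₕ Wₕ²(1 − fₕ)sₕ²/nₕ with Wₕ = Nₕ/N, N = 26220.
Medium: Wₕ = 0.66209001; term = 0.66209001²·(1 − 0.11889401)·115.8/2064 = 0.021670109.
Large: Wₕ = 0.33790999; term = 0.33790999²·(1 − 0.21952596)·527.6/1945 = 0.024173844.
Sum = 0.045843953.
SE = √(0.045843953) = 0.21411.

0.21411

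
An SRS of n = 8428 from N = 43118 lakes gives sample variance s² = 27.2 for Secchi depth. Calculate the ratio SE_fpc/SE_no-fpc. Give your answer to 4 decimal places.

f = n/N = 8428/43118 = 0.19546361.
SE_no-fpc = √(s²/n) = 0.05680966; SE_fpc = √((1−f)s²/n) = 0.050955965.
Ratio = √(1−f) = 0.89695952.

0.8970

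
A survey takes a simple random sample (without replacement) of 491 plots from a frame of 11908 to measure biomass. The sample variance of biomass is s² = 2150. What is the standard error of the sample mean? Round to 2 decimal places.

2.05

Under SRS without replacement, Var(ȳ) = (1 − f)·s²/n with f = n/N = 491/11908 = 0.04123278.
Var(ȳ) = (1 − 0.04123278)·2150/491 = 0.95876722·4.3788187 = 4.1982678.
SE(ȳ) = √(4.1982678) = 2.05.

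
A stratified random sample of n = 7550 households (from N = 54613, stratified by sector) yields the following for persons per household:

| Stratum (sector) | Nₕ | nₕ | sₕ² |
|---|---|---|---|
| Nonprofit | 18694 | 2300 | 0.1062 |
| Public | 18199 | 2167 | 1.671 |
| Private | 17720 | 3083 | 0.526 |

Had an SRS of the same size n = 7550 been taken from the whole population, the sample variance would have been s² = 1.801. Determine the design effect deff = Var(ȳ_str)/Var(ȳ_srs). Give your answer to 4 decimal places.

Var(ȳ_str) = Σ Wₕ²(1−fₕ)sₕ²/nₕ with Wₕ = Nₕ/54613:
  Nonprofit: (18694/54613)²·(1−2300/18694)·0.1062/2300 = 4.7445145 × 10^-6
  Public: (18199/54613)²·(1−2167/18199)·1.671/2167 = 7.5432882 × 10^-5
  Private: (17720/54613)²·(1−3083/17720)·0.526/3083 = 1.4836653 × 10^-5
  → Var(ȳ_str) = 9.501405 × 10^-5.
Var(ȳ_srs) = (1 − 7550/54613)·1.801/7550 = 2.0556555 × 10^-4.
deff = (9.501405 × 10^-5) / (2.0556555 × 10^-4) = 0.4622.

0.4622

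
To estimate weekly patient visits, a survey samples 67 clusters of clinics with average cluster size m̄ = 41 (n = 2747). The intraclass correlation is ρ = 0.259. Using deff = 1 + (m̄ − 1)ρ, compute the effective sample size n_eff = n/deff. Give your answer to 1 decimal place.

deff = 1 + (41 − 1)·0.259 = 1 + 10.36 = 11.36.
n_eff = 2747 / 11.36 = 241.8.

241.8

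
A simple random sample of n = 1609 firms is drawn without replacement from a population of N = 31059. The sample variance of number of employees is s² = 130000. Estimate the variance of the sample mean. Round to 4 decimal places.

76.6099

Under SRS without replacement, Var(ȳ) = (1 − f)·s²/n with f = n/N = 1609/31059 = 0.05180463.
Var(ȳ) = (1 − 0.05180463)·130000/1609 = 0.94819537·80.795525 = 76.609943.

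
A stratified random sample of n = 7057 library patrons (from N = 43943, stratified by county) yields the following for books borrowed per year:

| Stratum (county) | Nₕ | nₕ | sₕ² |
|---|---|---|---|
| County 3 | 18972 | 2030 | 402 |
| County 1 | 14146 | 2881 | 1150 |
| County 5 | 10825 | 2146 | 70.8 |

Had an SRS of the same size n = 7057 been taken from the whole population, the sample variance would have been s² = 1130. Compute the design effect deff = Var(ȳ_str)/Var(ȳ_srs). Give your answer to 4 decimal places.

Var(ȳ_str) = Σ Wₕ²(1−fₕ)sₕ²/nₕ with Wₕ = Nₕ/43943:
  County 3: (18972/43943)²·(1−2030/18972)·402/2030 = 0.032963127
  County 1: (14146/43943)²·(1−2881/14146)·1150/2881 = 0.032941246
  County 5: (10825/43943)²·(1−2146/10825)·70.8/2146 = 0.0016051726
  → Var(ȳ_str) = 0.067509546.
Var(ȳ_srs) = (1 − 7057/43943)·1130/7057 = 0.13440957.
deff = 0.067509546 / 0.13440957 = 0.5023.

0.5023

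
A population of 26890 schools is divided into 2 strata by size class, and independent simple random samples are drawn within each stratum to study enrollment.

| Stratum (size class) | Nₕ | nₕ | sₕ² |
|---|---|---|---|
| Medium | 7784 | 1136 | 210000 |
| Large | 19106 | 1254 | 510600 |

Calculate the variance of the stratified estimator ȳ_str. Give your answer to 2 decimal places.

Var(ȳ_str) = Σₕ Wₕ²(1 − fₕ)sₕ²/nₕ with Wₕ = Nₕ/N, N = 26890.
Medium: Wₕ = 0.28947564; term = 0.28947564²·(1 − 0.14594039)·210000/1136 = 13.229798.
Large: Wₕ = 0.71052436; term = 0.71052436²·(1 − 0.06563383)·510600/1254 = 192.06946.
Sum = 205.29926.

205.30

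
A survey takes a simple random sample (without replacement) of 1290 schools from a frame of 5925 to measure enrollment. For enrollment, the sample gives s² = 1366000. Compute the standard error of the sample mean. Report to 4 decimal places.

28.7814

Under SRS without replacement, Var(ȳ) = (1 − f)·s²/n with f = n/N = 1290/5925 = 0.21772152.
Var(ȳ) = (1 − 0.21772152)·1366000/1290 = 0.78227848·1058.9147 = 828.36621.
SE(ȳ) = √(828.36621) = 28.7814.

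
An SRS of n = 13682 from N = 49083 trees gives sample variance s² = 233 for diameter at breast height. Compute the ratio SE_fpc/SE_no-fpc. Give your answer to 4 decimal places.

0.8493

f = n/N = 13682/49083 = 0.27875232.
SE_no-fpc = √(s²/n) = 0.13049779; SE_fpc = √((1−f)s²/n) = 0.11082695.
Ratio = √(1−f) = 0.84926302.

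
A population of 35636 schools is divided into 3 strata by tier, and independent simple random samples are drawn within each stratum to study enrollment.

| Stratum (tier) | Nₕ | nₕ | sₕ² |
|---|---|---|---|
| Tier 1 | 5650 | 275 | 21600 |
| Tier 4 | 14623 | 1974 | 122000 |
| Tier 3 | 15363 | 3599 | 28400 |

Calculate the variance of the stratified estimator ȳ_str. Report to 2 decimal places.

Var(ȳ_str) = Σₕ Wₕ²(1 − fₕ)sₕ²/nₕ with Wₕ = Nₕ/N, N = 35636.
Tier 1: Wₕ = 0.15854754; term = 0.15854754²·(1 − 0.04867257)·21600/275 = 1.8783221.
Tier 4: Wₕ = 0.41034347; term = 0.41034347²·(1 − 0.13499282)·122000/1974 = 9.0017605.
Tier 3: Wₕ = 0.43110899; term = 0.43110899²·(1 − 0.23426414)·28400/3599 = 1.1230256.
Sum = 12.003108.

12.00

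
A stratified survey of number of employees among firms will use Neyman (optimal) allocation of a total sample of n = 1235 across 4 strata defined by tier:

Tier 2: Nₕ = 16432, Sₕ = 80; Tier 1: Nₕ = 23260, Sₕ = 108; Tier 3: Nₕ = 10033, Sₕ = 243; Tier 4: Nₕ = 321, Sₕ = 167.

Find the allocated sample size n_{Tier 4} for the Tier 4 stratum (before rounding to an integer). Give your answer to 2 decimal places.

Neyman allocation: nₕ = n·NₕSₕ / Σⱼ NⱼSⱼ.
Σ NⱼSⱼ = 16432·80 + 23260·108 + 10033·243 + 321·167 = 6.318266 × 10^6.
n_{Tier 4} = 1235·321·167 / (6.318266 × 10^6) = 10.48.

10.48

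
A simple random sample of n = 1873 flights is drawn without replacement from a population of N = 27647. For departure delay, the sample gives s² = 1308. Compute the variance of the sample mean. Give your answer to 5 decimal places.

Under SRS without replacement, Var(ȳ) = (1 − f)·s²/n with f = n/N = 1873/27647 = 0.06774695.
Var(ȳ) = (1 − 0.06774695)·1308/1873 = 0.93225305·0.6983449 = 0.65103416.

0.65103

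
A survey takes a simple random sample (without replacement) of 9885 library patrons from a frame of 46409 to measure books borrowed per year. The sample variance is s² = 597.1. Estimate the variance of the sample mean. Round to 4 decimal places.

Under SRS without replacement, Var(ȳ) = (1 − f)·s²/n with f = n/N = 9885/46409 = 0.21299748.
Var(ȳ) = (1 − 0.21299748)·597.1/9885 = 0.78700252·0.060404654 = 0.047538615.

0.0475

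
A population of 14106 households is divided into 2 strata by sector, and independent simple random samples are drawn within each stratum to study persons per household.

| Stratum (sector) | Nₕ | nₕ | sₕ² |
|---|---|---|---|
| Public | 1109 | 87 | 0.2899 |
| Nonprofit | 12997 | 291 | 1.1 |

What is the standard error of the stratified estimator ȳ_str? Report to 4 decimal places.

0.0562

Var(ȳ_str) = Σₕ Wₕ²(1 − fₕ)sₕ²/nₕ with Wₕ = Nₕ/N, N = 14106.
Public: Wₕ = 0.07861903; term = 0.07861903²·(1 − 0.07844905)·0.2899/87 = 1.8980325 × 10^-5.
Nonprofit: Wₕ = 0.92138097; term = 0.92138097²·(1 − 0.02238978)·1.1/291 = 0.0031372123.
Sum = 0.0031561926.
SE = √(0.0031561926) = 0.0562.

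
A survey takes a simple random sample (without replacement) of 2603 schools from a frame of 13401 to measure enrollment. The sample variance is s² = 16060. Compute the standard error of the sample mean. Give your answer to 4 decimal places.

Under SRS without replacement, Var(ȳ) = (1 − f)·s²/n with f = n/N = 2603/13401 = 0.19423924.
Var(ȳ) = (1 − 0.19423924)·16060/2603 = 0.80576076·6.1698041 = 4.971386.
SE(ȳ) = √(4.971386) = 2.2297.

2.2297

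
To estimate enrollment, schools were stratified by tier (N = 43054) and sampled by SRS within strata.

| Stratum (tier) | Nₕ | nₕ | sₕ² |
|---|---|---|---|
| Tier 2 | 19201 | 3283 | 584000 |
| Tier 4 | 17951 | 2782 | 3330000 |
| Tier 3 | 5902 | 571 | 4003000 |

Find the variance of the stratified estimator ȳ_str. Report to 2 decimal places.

Var(ȳ_str) = Σₕ Wₕ²(1 − fₕ)sₕ²/nₕ with Wₕ = Nₕ/N, N = 43054.
Tier 2: Wₕ = 0.44597482; term = 0.44597482²·(1 − 0.17098068)·584000/3283 = 29.331029.
Tier 4: Wₕ = 0.41694152; term = 0.41694152²·(1 − 0.15497744)·3330000/2782 = 175.83515.
Tier 3: Wₕ = 0.13708366; term = 0.13708366²·(1 − 0.09674687)·4003000/571 = 118.99545.
Sum = 324.16163.

324.16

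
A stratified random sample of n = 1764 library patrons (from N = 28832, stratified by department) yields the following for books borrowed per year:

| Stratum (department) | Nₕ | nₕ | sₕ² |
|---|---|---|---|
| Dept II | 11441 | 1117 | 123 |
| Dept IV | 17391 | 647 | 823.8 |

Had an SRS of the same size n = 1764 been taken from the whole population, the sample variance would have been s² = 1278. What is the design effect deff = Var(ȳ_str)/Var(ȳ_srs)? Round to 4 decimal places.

Var(ȳ_str) = Σ Wₕ²(1−fₕ)sₕ²/nₕ with Wₕ = Nₕ/28832:
  Dept II: (11441/28832)²·(1−1117/11441)·123/1117 = 0.015646398
  Dept IV: (17391/28832)²·(1−647/17391)·823.8/647 = 0.44601734
  → Var(ȳ_str) = 0.46166374.
Var(ȳ_srs) = (1 − 1764/28832)·1278/1764 = 0.68016405.
deff = 0.46166374 / 0.68016405 = 0.6788.

0.6788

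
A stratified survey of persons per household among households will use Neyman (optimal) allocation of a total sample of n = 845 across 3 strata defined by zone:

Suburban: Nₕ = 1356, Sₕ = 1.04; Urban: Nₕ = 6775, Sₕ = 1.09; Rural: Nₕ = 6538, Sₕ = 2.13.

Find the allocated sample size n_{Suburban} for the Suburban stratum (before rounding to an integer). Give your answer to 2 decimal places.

52.45

Neyman allocation: nₕ = n·NₕSₕ / Σⱼ NⱼSⱼ.
Σ NⱼSⱼ = 1356·1.04 + 6775·1.09 + 6538·2.13 = 22720.93.
n_{Suburban} = 845·1356·1.04 / 22720.93 = 52.45.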